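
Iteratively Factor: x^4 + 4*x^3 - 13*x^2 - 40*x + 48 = (x - 1)*(x^3 + 5*x^2 - 8*x - 48) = (x - 3)*(x - 1)*(x^2 + 8*x + 16) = (x - 3)*(x - 1)*(x + 4)*(x + 4)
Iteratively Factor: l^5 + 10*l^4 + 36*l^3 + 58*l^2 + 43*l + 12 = (l + 4)*(l^4 + 6*l^3 + 12*l^2 + 10*l + 3) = (l + 1)*(l + 4)*(l^3 + 5*l^2 + 7*l + 3) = (l + 1)^2*(l + 4)*(l^2 + 4*l + 3) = (l + 1)^3*(l + 4)*(l + 3)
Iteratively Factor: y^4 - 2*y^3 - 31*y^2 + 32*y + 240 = (y - 5)*(y^3 + 3*y^2 - 16*y - 48) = (y - 5)*(y + 4)*(y^2 - y - 12) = (y - 5)*(y + 3)*(y + 4)*(y - 4)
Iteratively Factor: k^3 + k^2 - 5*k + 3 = (k - 1)*(k^2 + 2*k - 3) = (k - 1)*(k + 3)*(k - 1)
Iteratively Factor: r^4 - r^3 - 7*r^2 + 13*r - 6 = (r - 2)*(r^3 + r^2 - 5*r + 3) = (r - 2)*(r - 1)*(r^2 + 2*r - 3) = (r - 2)*(r - 1)*(r + 3)*(r - 1)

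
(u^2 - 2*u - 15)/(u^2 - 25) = (u + 3)/(u + 5)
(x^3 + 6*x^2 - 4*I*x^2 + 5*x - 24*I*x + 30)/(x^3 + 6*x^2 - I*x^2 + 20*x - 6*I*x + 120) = (x + I)/(x + 4*I)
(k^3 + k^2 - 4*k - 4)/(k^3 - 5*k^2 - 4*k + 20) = (k + 1)/(k - 5)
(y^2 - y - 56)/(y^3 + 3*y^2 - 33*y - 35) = (y - 8)/(y^2 - 4*y - 5)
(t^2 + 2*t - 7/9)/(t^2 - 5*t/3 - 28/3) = (t - 1/3)/(t - 4)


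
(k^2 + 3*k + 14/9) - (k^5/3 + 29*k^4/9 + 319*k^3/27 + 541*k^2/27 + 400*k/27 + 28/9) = -k^5/3 - 29*k^4/9 - 319*k^3/27 - 514*k^2/27 - 319*k/27 - 14/9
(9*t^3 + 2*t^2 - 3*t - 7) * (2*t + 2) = 18*t^4 + 22*t^3 - 2*t^2 - 20*t - 14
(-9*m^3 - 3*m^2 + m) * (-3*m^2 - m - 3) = 27*m^5 + 18*m^4 + 27*m^3 + 8*m^2 - 3*m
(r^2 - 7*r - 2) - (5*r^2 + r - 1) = -4*r^2 - 8*r - 1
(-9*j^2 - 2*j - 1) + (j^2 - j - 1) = -8*j^2 - 3*j - 2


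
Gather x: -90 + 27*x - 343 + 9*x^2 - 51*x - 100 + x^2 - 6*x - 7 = 10*x^2 - 30*x - 540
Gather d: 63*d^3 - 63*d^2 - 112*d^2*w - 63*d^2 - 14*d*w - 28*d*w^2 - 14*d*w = 63*d^3 + d^2*(-112*w - 126) + d*(-28*w^2 - 28*w)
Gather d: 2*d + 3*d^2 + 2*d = 3*d^2 + 4*d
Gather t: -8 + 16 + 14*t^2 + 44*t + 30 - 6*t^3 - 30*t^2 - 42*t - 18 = -6*t^3 - 16*t^2 + 2*t + 20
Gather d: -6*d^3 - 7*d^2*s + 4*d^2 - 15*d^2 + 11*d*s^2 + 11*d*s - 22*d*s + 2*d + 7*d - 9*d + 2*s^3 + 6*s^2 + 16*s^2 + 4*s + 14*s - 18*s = -6*d^3 + d^2*(-7*s - 11) + d*(11*s^2 - 11*s) + 2*s^3 + 22*s^2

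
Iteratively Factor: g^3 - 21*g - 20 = (g + 4)*(g^2 - 4*g - 5) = (g + 1)*(g + 4)*(g - 5)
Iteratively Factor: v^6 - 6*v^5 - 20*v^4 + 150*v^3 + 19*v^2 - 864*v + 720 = (v - 3)*(v^5 - 3*v^4 - 29*v^3 + 63*v^2 + 208*v - 240) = (v - 3)*(v + 4)*(v^4 - 7*v^3 - v^2 + 67*v - 60) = (v - 3)*(v - 1)*(v + 4)*(v^3 - 6*v^2 - 7*v + 60) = (v - 3)*(v - 1)*(v + 3)*(v + 4)*(v^2 - 9*v + 20) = (v - 4)*(v - 3)*(v - 1)*(v + 3)*(v + 4)*(v - 5)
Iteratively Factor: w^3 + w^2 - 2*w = (w - 1)*(w^2 + 2*w) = w*(w - 1)*(w + 2)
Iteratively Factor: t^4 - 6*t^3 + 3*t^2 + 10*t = (t - 5)*(t^3 - t^2 - 2*t) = (t - 5)*(t - 2)*(t^2 + t) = (t - 5)*(t - 2)*(t + 1)*(t)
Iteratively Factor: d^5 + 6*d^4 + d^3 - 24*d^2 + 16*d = (d + 4)*(d^4 + 2*d^3 - 7*d^2 + 4*d) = d*(d + 4)*(d^3 + 2*d^2 - 7*d + 4) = d*(d + 4)^2*(d^2 - 2*d + 1) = d*(d - 1)*(d + 4)^2*(d - 1)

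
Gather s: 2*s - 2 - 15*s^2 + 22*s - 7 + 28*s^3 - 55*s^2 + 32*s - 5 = 28*s^3 - 70*s^2 + 56*s - 14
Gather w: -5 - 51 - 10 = -66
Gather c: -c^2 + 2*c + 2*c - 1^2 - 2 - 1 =-c^2 + 4*c - 4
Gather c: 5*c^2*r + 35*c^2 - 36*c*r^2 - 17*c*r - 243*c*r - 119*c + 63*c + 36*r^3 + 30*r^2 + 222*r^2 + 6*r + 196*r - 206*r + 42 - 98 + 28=c^2*(5*r + 35) + c*(-36*r^2 - 260*r - 56) + 36*r^3 + 252*r^2 - 4*r - 28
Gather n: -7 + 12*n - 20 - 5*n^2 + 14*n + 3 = -5*n^2 + 26*n - 24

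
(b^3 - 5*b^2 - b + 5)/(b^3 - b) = (b - 5)/b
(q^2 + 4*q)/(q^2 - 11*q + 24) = q*(q + 4)/(q^2 - 11*q + 24)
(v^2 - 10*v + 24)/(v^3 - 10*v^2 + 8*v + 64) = (v - 6)/(v^2 - 6*v - 16)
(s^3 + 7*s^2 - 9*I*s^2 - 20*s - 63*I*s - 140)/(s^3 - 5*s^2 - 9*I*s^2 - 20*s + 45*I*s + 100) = (s + 7)/(s - 5)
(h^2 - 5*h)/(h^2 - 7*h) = (h - 5)/(h - 7)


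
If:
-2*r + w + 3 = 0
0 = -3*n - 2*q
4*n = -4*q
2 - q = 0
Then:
No Solution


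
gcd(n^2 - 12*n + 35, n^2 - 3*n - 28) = n - 7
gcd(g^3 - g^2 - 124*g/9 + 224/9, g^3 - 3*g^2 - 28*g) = g + 4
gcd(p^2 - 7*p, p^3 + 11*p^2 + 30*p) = p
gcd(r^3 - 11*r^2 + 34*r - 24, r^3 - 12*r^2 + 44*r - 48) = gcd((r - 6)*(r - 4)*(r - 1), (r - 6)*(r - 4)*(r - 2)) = r^2 - 10*r + 24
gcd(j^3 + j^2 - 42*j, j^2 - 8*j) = j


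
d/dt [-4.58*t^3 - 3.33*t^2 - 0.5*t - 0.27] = -13.74*t^2 - 6.66*t - 0.5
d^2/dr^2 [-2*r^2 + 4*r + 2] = -4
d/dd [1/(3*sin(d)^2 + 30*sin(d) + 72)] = -2*(sin(d) + 5)*cos(d)/(3*(sin(d)^2 + 10*sin(d) + 24)^2)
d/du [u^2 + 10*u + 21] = 2*u + 10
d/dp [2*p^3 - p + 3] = 6*p^2 - 1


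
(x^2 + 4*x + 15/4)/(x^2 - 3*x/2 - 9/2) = (x + 5/2)/(x - 3)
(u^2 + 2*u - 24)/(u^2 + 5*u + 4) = (u^2 + 2*u - 24)/(u^2 + 5*u + 4)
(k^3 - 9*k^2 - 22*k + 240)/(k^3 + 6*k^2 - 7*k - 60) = (k^2 - 14*k + 48)/(k^2 + k - 12)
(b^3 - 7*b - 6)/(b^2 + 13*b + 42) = (b^3 - 7*b - 6)/(b^2 + 13*b + 42)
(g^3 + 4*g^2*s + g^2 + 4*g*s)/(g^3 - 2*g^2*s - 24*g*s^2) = (-g - 1)/(-g + 6*s)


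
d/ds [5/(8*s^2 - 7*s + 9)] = 5*(7 - 16*s)/(8*s^2 - 7*s + 9)^2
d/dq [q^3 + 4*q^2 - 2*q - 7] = 3*q^2 + 8*q - 2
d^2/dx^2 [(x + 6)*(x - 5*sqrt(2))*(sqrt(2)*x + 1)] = 6*sqrt(2)*x - 18 + 12*sqrt(2)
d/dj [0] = 0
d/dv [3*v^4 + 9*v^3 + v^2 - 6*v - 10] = 12*v^3 + 27*v^2 + 2*v - 6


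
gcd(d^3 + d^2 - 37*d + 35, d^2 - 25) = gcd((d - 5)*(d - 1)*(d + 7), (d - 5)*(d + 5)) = d - 5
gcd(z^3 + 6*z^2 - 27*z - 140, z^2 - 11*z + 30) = z - 5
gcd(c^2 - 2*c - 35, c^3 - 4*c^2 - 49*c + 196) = c - 7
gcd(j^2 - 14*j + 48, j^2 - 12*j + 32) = j - 8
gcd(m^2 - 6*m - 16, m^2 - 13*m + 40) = m - 8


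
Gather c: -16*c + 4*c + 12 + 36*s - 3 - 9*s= -12*c + 27*s + 9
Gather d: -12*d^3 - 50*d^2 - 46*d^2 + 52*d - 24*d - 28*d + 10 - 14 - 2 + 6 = -12*d^3 - 96*d^2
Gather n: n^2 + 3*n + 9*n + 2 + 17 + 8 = n^2 + 12*n + 27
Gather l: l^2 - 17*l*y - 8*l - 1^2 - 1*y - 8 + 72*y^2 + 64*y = l^2 + l*(-17*y - 8) + 72*y^2 + 63*y - 9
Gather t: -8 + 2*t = 2*t - 8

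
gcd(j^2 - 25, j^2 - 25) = j^2 - 25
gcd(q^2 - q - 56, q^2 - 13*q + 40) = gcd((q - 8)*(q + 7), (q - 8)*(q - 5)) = q - 8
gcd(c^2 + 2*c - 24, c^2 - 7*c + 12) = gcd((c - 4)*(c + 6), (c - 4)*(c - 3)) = c - 4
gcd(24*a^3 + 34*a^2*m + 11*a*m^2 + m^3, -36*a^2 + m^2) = 6*a + m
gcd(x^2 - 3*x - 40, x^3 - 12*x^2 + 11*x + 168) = x - 8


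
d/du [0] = 0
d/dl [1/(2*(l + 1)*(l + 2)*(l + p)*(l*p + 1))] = (-p*(l + 1)*(l + 2)*(l + p) - (l + 1)*(l + 2)*(l*p + 1) - (l + 1)*(l + p)*(l*p + 1) - (l + 2)*(l + p)*(l*p + 1))/(2*(l + 1)^2*(l + 2)^2*(l + p)^2*(l*p + 1)^2)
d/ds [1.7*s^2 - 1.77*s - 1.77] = 3.4*s - 1.77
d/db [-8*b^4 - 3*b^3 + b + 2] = -32*b^3 - 9*b^2 + 1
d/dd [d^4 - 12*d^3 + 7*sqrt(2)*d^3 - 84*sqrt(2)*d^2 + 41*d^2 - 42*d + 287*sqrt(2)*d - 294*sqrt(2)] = 4*d^3 - 36*d^2 + 21*sqrt(2)*d^2 - 168*sqrt(2)*d + 82*d - 42 + 287*sqrt(2)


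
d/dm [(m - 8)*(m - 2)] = 2*m - 10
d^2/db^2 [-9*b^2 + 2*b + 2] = -18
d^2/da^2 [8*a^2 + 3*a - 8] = 16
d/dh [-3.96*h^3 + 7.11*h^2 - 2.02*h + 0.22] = -11.88*h^2 + 14.22*h - 2.02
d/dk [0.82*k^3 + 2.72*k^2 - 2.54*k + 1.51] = 2.46*k^2 + 5.44*k - 2.54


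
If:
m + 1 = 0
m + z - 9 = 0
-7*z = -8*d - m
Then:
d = 71/8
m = -1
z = 10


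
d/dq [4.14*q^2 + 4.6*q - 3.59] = 8.28*q + 4.6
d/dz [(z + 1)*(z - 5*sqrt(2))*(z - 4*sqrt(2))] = 3*z^2 - 18*sqrt(2)*z + 2*z - 9*sqrt(2) + 40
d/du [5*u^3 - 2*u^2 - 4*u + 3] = 15*u^2 - 4*u - 4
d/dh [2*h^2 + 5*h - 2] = 4*h + 5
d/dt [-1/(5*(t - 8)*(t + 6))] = 2*(t - 1)/(5*(t - 8)^2*(t + 6)^2)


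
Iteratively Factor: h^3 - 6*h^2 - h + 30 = (h - 5)*(h^2 - h - 6) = (h - 5)*(h - 3)*(h + 2)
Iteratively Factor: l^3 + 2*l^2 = (l + 2)*(l^2) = l*(l + 2)*(l)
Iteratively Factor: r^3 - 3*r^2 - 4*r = (r - 4)*(r^2 + r) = (r - 4)*(r + 1)*(r)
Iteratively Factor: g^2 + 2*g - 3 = (g - 1)*(g + 3)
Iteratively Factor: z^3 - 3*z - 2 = (z - 2)*(z^2 + 2*z + 1) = (z - 2)*(z + 1)*(z + 1)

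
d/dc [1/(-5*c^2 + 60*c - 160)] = 2*(c - 6)/(5*(c^2 - 12*c + 32)^2)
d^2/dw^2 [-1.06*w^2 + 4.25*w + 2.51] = -2.12000000000000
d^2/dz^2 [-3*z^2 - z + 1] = -6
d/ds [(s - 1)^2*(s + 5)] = 3*(s - 1)*(s + 3)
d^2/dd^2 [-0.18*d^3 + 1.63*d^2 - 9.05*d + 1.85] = 3.26 - 1.08*d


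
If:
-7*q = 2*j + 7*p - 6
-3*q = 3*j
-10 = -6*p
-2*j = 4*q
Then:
No Solution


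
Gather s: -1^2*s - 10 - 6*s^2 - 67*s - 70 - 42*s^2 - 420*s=-48*s^2 - 488*s - 80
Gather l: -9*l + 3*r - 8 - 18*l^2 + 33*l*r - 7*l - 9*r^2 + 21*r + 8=-18*l^2 + l*(33*r - 16) - 9*r^2 + 24*r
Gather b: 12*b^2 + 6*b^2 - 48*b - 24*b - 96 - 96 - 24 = 18*b^2 - 72*b - 216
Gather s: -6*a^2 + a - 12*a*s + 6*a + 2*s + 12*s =-6*a^2 + 7*a + s*(14 - 12*a)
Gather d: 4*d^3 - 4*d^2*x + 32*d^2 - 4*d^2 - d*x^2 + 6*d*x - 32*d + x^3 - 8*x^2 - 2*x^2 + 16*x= 4*d^3 + d^2*(28 - 4*x) + d*(-x^2 + 6*x - 32) + x^3 - 10*x^2 + 16*x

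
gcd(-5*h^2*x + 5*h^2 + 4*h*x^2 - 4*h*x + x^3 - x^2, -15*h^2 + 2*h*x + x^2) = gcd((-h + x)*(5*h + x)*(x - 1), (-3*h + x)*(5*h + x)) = 5*h + x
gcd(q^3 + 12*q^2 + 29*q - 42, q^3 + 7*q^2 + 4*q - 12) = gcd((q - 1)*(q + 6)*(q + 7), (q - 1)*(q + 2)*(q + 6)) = q^2 + 5*q - 6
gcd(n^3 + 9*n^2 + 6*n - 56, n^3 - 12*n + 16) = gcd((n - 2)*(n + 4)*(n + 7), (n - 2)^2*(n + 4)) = n^2 + 2*n - 8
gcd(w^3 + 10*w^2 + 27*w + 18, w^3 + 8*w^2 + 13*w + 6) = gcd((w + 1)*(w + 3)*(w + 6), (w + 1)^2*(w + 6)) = w^2 + 7*w + 6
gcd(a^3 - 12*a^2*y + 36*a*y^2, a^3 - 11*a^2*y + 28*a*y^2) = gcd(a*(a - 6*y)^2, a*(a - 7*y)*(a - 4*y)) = a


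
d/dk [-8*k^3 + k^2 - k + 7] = -24*k^2 + 2*k - 1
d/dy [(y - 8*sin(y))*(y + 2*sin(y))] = -6*y*cos(y) + 2*y - 6*sin(y) - 16*sin(2*y)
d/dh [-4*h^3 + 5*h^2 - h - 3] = -12*h^2 + 10*h - 1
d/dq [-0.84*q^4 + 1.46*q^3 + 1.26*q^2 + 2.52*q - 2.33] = -3.36*q^3 + 4.38*q^2 + 2.52*q + 2.52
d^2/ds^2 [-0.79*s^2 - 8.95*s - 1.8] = -1.58000000000000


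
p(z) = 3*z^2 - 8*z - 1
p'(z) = 6*z - 8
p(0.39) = -3.66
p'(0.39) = -5.66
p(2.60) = -1.52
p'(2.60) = 7.60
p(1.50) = -6.25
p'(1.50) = 1.00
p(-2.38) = 35.03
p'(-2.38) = -22.28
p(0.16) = -2.20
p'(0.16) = -7.04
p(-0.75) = 6.69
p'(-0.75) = -12.50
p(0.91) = -5.80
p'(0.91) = -2.54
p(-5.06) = 116.29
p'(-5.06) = -38.36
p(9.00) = 170.00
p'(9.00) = 46.00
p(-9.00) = 314.00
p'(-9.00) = -62.00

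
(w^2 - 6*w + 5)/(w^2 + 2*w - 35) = (w - 1)/(w + 7)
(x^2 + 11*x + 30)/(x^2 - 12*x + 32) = (x^2 + 11*x + 30)/(x^2 - 12*x + 32)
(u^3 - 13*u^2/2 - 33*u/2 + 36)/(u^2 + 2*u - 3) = (u^2 - 19*u/2 + 12)/(u - 1)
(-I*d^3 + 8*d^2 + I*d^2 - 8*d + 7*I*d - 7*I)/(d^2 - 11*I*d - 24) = (-I*d^3 + d^2*(8 + I) + d*(-8 + 7*I) - 7*I)/(d^2 - 11*I*d - 24)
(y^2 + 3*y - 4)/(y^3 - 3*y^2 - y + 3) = (y + 4)/(y^2 - 2*y - 3)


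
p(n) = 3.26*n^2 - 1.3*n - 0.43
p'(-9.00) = -59.98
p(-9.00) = 275.33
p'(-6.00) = -40.42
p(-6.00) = 124.73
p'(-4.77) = -32.40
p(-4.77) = 79.95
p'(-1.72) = -12.51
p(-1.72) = 11.45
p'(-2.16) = -15.38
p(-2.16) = 17.59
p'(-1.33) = -9.97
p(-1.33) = 7.07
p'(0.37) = 1.11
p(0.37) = -0.46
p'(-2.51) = -17.67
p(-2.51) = 23.37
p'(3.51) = 21.59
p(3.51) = 35.17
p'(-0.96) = -7.56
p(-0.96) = 3.82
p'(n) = 6.52*n - 1.3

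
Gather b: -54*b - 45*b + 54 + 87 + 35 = 176 - 99*b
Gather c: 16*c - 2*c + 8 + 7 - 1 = 14*c + 14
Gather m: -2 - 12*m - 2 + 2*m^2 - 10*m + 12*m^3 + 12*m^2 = 12*m^3 + 14*m^2 - 22*m - 4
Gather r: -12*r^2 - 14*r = -12*r^2 - 14*r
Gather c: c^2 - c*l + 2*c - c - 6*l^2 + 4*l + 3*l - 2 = c^2 + c*(1 - l) - 6*l^2 + 7*l - 2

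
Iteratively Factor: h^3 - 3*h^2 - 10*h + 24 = (h - 4)*(h^2 + h - 6) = (h - 4)*(h + 3)*(h - 2)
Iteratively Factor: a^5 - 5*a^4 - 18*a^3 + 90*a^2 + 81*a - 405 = (a + 3)*(a^4 - 8*a^3 + 6*a^2 + 72*a - 135) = (a - 3)*(a + 3)*(a^3 - 5*a^2 - 9*a + 45) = (a - 3)^2*(a + 3)*(a^2 - 2*a - 15) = (a - 5)*(a - 3)^2*(a + 3)*(a + 3)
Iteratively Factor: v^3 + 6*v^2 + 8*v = (v)*(v^2 + 6*v + 8) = v*(v + 4)*(v + 2)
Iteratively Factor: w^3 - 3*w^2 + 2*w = (w - 2)*(w^2 - w) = (w - 2)*(w - 1)*(w)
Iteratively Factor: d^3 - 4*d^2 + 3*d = (d - 1)*(d^2 - 3*d) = (d - 3)*(d - 1)*(d)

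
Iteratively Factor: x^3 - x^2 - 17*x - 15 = (x + 1)*(x^2 - 2*x - 15) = (x - 5)*(x + 1)*(x + 3)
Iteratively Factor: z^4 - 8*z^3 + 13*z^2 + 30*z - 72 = (z + 2)*(z^3 - 10*z^2 + 33*z - 36) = (z - 3)*(z + 2)*(z^2 - 7*z + 12) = (z - 3)^2*(z + 2)*(z - 4)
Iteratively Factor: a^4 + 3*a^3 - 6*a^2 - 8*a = (a - 2)*(a^3 + 5*a^2 + 4*a) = (a - 2)*(a + 1)*(a^2 + 4*a) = a*(a - 2)*(a + 1)*(a + 4)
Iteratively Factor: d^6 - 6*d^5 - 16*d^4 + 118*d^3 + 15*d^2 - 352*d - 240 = (d - 4)*(d^5 - 2*d^4 - 24*d^3 + 22*d^2 + 103*d + 60) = (d - 4)*(d + 1)*(d^4 - 3*d^3 - 21*d^2 + 43*d + 60) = (d - 5)*(d - 4)*(d + 1)*(d^3 + 2*d^2 - 11*d - 12) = (d - 5)*(d - 4)*(d + 1)*(d + 4)*(d^2 - 2*d - 3) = (d - 5)*(d - 4)*(d + 1)^2*(d + 4)*(d - 3)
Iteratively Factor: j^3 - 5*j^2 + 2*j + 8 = (j - 2)*(j^2 - 3*j - 4) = (j - 4)*(j - 2)*(j + 1)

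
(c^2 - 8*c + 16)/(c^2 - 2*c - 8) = (c - 4)/(c + 2)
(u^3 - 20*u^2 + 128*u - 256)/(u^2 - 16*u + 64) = u - 4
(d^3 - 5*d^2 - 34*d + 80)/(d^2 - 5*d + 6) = (d^2 - 3*d - 40)/(d - 3)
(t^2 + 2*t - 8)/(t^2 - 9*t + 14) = (t + 4)/(t - 7)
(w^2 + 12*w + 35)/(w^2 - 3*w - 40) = (w + 7)/(w - 8)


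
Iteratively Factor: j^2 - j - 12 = (j + 3)*(j - 4)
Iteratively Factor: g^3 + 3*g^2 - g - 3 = (g + 1)*(g^2 + 2*g - 3) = (g + 1)*(g + 3)*(g - 1)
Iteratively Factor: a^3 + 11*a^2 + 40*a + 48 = (a + 3)*(a^2 + 8*a + 16) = (a + 3)*(a + 4)*(a + 4)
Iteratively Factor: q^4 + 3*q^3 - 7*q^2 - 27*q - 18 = (q - 3)*(q^3 + 6*q^2 + 11*q + 6) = (q - 3)*(q + 2)*(q^2 + 4*q + 3) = (q - 3)*(q + 2)*(q + 3)*(q + 1)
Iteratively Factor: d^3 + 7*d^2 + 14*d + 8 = (d + 1)*(d^2 + 6*d + 8) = (d + 1)*(d + 2)*(d + 4)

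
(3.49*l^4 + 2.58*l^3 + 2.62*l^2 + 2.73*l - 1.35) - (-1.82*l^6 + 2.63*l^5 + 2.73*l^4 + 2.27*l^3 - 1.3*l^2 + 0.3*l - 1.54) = 1.82*l^6 - 2.63*l^5 + 0.76*l^4 + 0.31*l^3 + 3.92*l^2 + 2.43*l + 0.19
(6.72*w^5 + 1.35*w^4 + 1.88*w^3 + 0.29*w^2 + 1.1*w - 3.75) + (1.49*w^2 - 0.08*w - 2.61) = 6.72*w^5 + 1.35*w^4 + 1.88*w^3 + 1.78*w^2 + 1.02*w - 6.36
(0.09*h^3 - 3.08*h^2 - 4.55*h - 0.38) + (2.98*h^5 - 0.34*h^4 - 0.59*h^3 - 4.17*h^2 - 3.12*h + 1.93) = 2.98*h^5 - 0.34*h^4 - 0.5*h^3 - 7.25*h^2 - 7.67*h + 1.55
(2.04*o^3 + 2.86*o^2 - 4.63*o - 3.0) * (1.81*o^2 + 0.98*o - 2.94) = 3.6924*o^5 + 7.1758*o^4 - 11.5751*o^3 - 18.3758*o^2 + 10.6722*o + 8.82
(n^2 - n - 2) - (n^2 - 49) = 47 - n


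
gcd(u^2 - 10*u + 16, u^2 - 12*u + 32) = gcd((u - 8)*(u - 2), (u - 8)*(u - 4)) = u - 8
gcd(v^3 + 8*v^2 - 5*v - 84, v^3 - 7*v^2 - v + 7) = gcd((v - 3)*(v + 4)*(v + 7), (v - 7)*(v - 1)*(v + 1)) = 1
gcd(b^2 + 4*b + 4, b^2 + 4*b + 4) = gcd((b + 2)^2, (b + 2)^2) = b^2 + 4*b + 4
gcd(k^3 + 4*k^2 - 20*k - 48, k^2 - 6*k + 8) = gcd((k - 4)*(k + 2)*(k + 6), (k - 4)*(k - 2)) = k - 4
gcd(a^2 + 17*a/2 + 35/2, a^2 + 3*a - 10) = a + 5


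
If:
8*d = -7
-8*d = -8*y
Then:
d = -7/8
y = -7/8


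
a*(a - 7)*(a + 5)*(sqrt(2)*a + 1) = sqrt(2)*a^4 - 2*sqrt(2)*a^3 + a^3 - 35*sqrt(2)*a^2 - 2*a^2 - 35*a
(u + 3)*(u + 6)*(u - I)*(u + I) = u^4 + 9*u^3 + 19*u^2 + 9*u + 18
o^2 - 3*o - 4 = (o - 4)*(o + 1)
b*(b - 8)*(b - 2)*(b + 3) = b^4 - 7*b^3 - 14*b^2 + 48*b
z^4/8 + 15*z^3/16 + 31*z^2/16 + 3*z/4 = z*(z/4 + 1)*(z/2 + 1/4)*(z + 3)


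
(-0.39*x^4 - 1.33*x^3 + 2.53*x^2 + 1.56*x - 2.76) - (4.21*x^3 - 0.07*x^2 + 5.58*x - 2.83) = -0.39*x^4 - 5.54*x^3 + 2.6*x^2 - 4.02*x + 0.0700000000000003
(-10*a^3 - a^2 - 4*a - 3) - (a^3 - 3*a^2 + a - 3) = -11*a^3 + 2*a^2 - 5*a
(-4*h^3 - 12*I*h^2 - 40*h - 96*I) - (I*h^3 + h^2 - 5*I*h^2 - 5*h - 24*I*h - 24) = -4*h^3 - I*h^3 - h^2 - 7*I*h^2 - 35*h + 24*I*h + 24 - 96*I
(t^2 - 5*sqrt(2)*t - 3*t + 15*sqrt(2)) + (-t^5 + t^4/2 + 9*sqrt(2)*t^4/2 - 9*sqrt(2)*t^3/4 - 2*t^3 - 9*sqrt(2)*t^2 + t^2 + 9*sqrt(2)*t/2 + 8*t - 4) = -t^5 + t^4/2 + 9*sqrt(2)*t^4/2 - 9*sqrt(2)*t^3/4 - 2*t^3 - 9*sqrt(2)*t^2 + 2*t^2 - sqrt(2)*t/2 + 5*t - 4 + 15*sqrt(2)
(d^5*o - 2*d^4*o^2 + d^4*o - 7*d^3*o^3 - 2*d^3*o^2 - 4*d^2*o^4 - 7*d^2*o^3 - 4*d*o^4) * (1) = d^5*o - 2*d^4*o^2 + d^4*o - 7*d^3*o^3 - 2*d^3*o^2 - 4*d^2*o^4 - 7*d^2*o^3 - 4*d*o^4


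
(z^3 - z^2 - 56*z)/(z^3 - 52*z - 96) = z*(z + 7)/(z^2 + 8*z + 12)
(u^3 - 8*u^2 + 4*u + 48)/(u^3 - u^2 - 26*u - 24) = (u^2 - 2*u - 8)/(u^2 + 5*u + 4)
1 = 1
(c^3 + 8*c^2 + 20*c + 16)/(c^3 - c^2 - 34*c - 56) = (c + 2)/(c - 7)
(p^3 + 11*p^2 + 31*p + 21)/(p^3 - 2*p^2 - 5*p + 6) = (p^3 + 11*p^2 + 31*p + 21)/(p^3 - 2*p^2 - 5*p + 6)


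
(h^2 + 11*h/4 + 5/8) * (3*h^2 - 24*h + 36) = 3*h^4 - 63*h^3/4 - 225*h^2/8 + 84*h + 45/2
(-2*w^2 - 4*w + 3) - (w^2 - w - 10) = -3*w^2 - 3*w + 13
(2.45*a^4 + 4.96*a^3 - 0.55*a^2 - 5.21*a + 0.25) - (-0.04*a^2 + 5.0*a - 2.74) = 2.45*a^4 + 4.96*a^3 - 0.51*a^2 - 10.21*a + 2.99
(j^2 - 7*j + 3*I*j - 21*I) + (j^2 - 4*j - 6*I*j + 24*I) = 2*j^2 - 11*j - 3*I*j + 3*I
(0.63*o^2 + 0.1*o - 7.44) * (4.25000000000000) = 2.6775*o^2 + 0.425*o - 31.62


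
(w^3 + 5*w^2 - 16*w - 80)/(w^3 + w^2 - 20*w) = (w + 4)/w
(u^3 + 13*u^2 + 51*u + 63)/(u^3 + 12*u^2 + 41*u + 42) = (u + 3)/(u + 2)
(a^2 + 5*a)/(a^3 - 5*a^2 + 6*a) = (a + 5)/(a^2 - 5*a + 6)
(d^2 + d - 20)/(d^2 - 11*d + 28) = (d + 5)/(d - 7)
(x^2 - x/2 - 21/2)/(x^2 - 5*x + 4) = (2*x^2 - x - 21)/(2*(x^2 - 5*x + 4))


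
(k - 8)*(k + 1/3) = k^2 - 23*k/3 - 8/3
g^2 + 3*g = g*(g + 3)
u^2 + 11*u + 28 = (u + 4)*(u + 7)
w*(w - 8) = w^2 - 8*w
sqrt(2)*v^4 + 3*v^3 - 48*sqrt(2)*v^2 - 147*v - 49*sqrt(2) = (v - 7)*(v + 7)*(v + sqrt(2))*(sqrt(2)*v + 1)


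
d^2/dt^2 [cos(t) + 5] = -cos(t)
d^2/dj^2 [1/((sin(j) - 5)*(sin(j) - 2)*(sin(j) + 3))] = (-9*sin(j)^6 + 44*sin(j)^5 - 30*sin(j)^4 + 74*sin(j)^3 - 571*sin(j)^2 - 246*sin(j) + 482)/((sin(j) - 5)^3*(sin(j) - 2)^3*(sin(j) + 3)^3)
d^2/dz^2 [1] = 0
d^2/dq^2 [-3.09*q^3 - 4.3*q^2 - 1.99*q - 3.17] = -18.54*q - 8.6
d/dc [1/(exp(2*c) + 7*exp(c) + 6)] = (-2*exp(c) - 7)*exp(c)/(exp(2*c) + 7*exp(c) + 6)^2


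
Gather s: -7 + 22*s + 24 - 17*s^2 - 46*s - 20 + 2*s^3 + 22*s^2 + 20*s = 2*s^3 + 5*s^2 - 4*s - 3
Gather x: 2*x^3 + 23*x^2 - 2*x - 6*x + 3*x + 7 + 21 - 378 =2*x^3 + 23*x^2 - 5*x - 350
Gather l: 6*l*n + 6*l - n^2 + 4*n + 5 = l*(6*n + 6) - n^2 + 4*n + 5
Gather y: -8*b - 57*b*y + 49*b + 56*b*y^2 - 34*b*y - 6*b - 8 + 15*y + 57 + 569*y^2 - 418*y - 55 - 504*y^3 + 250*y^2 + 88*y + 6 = 35*b - 504*y^3 + y^2*(56*b + 819) + y*(-91*b - 315)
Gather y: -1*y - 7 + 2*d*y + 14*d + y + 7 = 2*d*y + 14*d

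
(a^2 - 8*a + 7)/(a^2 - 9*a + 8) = (a - 7)/(a - 8)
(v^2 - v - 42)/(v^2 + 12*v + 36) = (v - 7)/(v + 6)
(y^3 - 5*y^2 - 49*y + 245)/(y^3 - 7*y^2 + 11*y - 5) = (y^2 - 49)/(y^2 - 2*y + 1)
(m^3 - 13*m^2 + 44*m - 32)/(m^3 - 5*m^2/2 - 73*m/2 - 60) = 2*(m^2 - 5*m + 4)/(2*m^2 + 11*m + 15)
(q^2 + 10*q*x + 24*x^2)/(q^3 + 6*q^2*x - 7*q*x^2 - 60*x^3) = (-q - 6*x)/(-q^2 - 2*q*x + 15*x^2)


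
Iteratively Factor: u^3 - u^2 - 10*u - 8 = (u + 1)*(u^2 - 2*u - 8) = (u + 1)*(u + 2)*(u - 4)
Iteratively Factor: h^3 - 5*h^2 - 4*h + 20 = (h + 2)*(h^2 - 7*h + 10) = (h - 5)*(h + 2)*(h - 2)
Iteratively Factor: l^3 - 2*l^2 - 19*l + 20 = (l - 5)*(l^2 + 3*l - 4) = (l - 5)*(l - 1)*(l + 4)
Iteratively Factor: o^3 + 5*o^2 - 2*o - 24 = (o - 2)*(o^2 + 7*o + 12) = (o - 2)*(o + 3)*(o + 4)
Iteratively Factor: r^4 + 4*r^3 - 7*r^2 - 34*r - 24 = (r + 4)*(r^3 - 7*r - 6) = (r - 3)*(r + 4)*(r^2 + 3*r + 2) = (r - 3)*(r + 2)*(r + 4)*(r + 1)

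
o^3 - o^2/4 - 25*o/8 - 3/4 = (o - 2)*(o + 1/4)*(o + 3/2)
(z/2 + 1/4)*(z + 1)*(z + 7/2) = z^3/2 + 5*z^2/2 + 23*z/8 + 7/8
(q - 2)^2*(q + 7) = q^3 + 3*q^2 - 24*q + 28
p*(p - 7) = p^2 - 7*p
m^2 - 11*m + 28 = (m - 7)*(m - 4)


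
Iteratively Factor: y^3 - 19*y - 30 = (y - 5)*(y^2 + 5*y + 6) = (y - 5)*(y + 3)*(y + 2)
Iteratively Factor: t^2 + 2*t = (t + 2)*(t)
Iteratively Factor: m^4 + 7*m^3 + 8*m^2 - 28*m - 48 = (m + 4)*(m^3 + 3*m^2 - 4*m - 12) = (m - 2)*(m + 4)*(m^2 + 5*m + 6) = (m - 2)*(m + 2)*(m + 4)*(m + 3)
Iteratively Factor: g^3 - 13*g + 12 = (g + 4)*(g^2 - 4*g + 3) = (g - 1)*(g + 4)*(g - 3)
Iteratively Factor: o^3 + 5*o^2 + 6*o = (o)*(o^2 + 5*o + 6) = o*(o + 3)*(o + 2)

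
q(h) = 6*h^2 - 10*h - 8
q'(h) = 12*h - 10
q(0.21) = -9.84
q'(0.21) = -7.48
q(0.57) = -11.75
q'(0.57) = -3.16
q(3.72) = 37.83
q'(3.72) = 34.64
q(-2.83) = 68.35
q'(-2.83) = -43.96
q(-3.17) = 83.99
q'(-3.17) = -48.04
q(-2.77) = 65.74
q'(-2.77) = -43.24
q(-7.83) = 438.15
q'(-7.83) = -103.96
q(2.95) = 14.72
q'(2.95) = 25.40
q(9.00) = 388.00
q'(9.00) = 98.00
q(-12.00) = 976.00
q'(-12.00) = -154.00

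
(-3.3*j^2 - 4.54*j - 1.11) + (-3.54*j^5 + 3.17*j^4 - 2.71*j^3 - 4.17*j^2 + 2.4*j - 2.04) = -3.54*j^5 + 3.17*j^4 - 2.71*j^3 - 7.47*j^2 - 2.14*j - 3.15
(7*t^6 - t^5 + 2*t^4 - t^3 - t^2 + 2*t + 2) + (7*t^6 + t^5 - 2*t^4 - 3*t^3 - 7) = 14*t^6 - 4*t^3 - t^2 + 2*t - 5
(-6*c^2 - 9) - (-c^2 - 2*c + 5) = -5*c^2 + 2*c - 14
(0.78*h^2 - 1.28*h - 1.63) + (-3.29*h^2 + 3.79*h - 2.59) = -2.51*h^2 + 2.51*h - 4.22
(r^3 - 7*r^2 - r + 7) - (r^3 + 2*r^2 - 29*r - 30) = -9*r^2 + 28*r + 37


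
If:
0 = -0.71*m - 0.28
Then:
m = -0.39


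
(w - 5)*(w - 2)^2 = w^3 - 9*w^2 + 24*w - 20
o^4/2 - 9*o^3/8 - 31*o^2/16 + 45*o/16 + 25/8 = (o/2 + 1/2)*(o - 5/2)*(o - 2)*(o + 5/4)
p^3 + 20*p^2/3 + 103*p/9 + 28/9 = (p + 1/3)*(p + 7/3)*(p + 4)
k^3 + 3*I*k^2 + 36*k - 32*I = (k - 4*I)*(k - I)*(k + 8*I)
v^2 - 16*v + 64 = (v - 8)^2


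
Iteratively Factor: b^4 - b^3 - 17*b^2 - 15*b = (b + 3)*(b^3 - 4*b^2 - 5*b) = (b - 5)*(b + 3)*(b^2 + b) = b*(b - 5)*(b + 3)*(b + 1)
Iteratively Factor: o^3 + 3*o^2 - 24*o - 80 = (o - 5)*(o^2 + 8*o + 16) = (o - 5)*(o + 4)*(o + 4)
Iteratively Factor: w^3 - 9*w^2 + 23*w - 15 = (w - 3)*(w^2 - 6*w + 5) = (w - 3)*(w - 1)*(w - 5)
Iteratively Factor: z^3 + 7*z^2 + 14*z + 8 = (z + 4)*(z^2 + 3*z + 2) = (z + 1)*(z + 4)*(z + 2)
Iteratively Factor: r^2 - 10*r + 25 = (r - 5)*(r - 5)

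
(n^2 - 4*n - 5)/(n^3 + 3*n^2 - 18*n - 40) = (n^2 - 4*n - 5)/(n^3 + 3*n^2 - 18*n - 40)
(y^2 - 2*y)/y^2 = (y - 2)/y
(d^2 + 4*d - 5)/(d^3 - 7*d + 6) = (d + 5)/(d^2 + d - 6)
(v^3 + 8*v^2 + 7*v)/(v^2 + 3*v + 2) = v*(v + 7)/(v + 2)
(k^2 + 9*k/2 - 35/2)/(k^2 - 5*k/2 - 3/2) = (-2*k^2 - 9*k + 35)/(-2*k^2 + 5*k + 3)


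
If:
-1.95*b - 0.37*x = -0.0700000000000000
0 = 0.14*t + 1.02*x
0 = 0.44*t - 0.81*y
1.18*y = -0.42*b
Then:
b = 0.04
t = -0.02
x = 0.00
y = -0.01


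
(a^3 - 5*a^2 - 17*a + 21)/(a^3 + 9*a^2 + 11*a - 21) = (a - 7)/(a + 7)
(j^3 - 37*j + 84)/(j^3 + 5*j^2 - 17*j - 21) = (j - 4)/(j + 1)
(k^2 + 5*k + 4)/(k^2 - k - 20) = (k + 1)/(k - 5)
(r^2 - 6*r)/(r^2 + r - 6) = r*(r - 6)/(r^2 + r - 6)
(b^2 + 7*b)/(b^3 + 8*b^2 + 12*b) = (b + 7)/(b^2 + 8*b + 12)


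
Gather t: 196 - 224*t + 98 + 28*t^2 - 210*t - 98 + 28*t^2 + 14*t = 56*t^2 - 420*t + 196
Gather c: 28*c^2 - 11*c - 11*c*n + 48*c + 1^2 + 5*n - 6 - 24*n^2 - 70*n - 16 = 28*c^2 + c*(37 - 11*n) - 24*n^2 - 65*n - 21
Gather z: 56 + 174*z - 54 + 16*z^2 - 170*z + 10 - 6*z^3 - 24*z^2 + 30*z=-6*z^3 - 8*z^2 + 34*z + 12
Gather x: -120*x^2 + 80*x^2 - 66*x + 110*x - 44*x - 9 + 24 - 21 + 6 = -40*x^2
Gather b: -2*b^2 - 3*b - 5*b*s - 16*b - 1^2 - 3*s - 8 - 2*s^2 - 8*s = -2*b^2 + b*(-5*s - 19) - 2*s^2 - 11*s - 9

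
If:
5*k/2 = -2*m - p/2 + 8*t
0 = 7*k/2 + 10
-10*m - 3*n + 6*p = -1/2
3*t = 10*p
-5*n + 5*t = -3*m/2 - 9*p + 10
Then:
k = -20/7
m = 99635/127687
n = -730631/255374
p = -27240/127687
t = -90800/127687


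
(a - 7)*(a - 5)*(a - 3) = a^3 - 15*a^2 + 71*a - 105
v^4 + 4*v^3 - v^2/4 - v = v*(v - 1/2)*(v + 1/2)*(v + 4)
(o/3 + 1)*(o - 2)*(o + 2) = o^3/3 + o^2 - 4*o/3 - 4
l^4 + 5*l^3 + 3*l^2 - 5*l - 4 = (l - 1)*(l + 1)^2*(l + 4)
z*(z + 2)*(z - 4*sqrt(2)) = z^3 - 4*sqrt(2)*z^2 + 2*z^2 - 8*sqrt(2)*z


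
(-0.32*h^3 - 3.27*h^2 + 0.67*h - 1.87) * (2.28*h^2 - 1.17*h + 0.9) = -0.7296*h^5 - 7.0812*h^4 + 5.0655*h^3 - 7.9905*h^2 + 2.7909*h - 1.683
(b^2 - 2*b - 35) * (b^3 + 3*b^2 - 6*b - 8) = b^5 + b^4 - 47*b^3 - 101*b^2 + 226*b + 280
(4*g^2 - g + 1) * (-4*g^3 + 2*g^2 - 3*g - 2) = -16*g^5 + 12*g^4 - 18*g^3 - 3*g^2 - g - 2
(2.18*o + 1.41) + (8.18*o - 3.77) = 10.36*o - 2.36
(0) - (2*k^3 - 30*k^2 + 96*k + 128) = -2*k^3 + 30*k^2 - 96*k - 128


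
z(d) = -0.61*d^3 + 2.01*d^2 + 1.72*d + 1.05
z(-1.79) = 7.91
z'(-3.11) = -28.48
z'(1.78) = 3.08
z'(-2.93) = -25.77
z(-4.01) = 65.81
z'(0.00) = 1.72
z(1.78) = 7.04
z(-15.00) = 2486.25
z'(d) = -1.83*d^2 + 4.02*d + 1.72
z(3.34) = 6.49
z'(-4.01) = -43.83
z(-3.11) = 33.49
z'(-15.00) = -470.33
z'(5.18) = -26.56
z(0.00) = 1.05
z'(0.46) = 3.18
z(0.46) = 2.21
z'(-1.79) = -11.34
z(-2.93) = 28.61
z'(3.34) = -5.27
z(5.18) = -20.89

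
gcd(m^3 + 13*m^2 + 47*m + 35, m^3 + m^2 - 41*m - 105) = m + 5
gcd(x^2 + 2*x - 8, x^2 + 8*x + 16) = x + 4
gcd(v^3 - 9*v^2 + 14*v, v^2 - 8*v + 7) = v - 7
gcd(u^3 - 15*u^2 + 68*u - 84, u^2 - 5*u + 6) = u - 2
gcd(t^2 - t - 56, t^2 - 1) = 1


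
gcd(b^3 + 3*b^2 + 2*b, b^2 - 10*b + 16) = 1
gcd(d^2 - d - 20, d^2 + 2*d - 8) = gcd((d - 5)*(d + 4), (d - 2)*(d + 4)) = d + 4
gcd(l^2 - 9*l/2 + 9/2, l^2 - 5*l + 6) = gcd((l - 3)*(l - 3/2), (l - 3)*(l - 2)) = l - 3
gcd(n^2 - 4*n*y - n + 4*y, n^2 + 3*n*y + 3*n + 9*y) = 1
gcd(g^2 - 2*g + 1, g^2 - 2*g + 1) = g^2 - 2*g + 1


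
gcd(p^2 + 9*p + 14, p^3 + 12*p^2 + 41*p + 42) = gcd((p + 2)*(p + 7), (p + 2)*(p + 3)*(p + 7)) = p^2 + 9*p + 14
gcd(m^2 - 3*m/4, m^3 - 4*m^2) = m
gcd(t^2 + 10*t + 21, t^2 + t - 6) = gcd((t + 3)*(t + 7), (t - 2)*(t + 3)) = t + 3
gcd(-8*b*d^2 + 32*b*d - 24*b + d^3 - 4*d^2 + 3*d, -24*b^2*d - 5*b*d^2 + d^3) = 8*b - d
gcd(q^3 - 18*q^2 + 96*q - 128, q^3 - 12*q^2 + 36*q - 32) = q^2 - 10*q + 16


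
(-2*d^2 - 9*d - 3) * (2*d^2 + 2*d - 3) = -4*d^4 - 22*d^3 - 18*d^2 + 21*d + 9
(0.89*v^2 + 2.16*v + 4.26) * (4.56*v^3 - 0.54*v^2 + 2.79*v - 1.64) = 4.0584*v^5 + 9.369*v^4 + 20.7423*v^3 + 2.2664*v^2 + 8.343*v - 6.9864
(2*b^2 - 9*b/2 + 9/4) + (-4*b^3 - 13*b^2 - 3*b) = -4*b^3 - 11*b^2 - 15*b/2 + 9/4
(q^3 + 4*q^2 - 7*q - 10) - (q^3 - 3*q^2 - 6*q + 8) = 7*q^2 - q - 18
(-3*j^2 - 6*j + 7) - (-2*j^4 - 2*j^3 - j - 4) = 2*j^4 + 2*j^3 - 3*j^2 - 5*j + 11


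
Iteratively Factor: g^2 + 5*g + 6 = (g + 2)*(g + 3)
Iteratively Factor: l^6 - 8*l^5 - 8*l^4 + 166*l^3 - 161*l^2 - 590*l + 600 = (l + 2)*(l^5 - 10*l^4 + 12*l^3 + 142*l^2 - 445*l + 300) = (l - 5)*(l + 2)*(l^4 - 5*l^3 - 13*l^2 + 77*l - 60) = (l - 5)*(l + 2)*(l + 4)*(l^3 - 9*l^2 + 23*l - 15) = (l - 5)*(l - 3)*(l + 2)*(l + 4)*(l^2 - 6*l + 5) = (l - 5)*(l - 3)*(l - 1)*(l + 2)*(l + 4)*(l - 5)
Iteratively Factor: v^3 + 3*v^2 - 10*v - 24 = (v + 4)*(v^2 - v - 6) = (v + 2)*(v + 4)*(v - 3)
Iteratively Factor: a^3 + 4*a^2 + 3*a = (a + 1)*(a^2 + 3*a) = (a + 1)*(a + 3)*(a)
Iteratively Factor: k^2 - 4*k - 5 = (k + 1)*(k - 5)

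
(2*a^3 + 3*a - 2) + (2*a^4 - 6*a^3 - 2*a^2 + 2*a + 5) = 2*a^4 - 4*a^3 - 2*a^2 + 5*a + 3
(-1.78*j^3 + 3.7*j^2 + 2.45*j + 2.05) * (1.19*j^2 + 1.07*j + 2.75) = -2.1182*j^5 + 2.4984*j^4 + 1.9795*j^3 + 15.236*j^2 + 8.931*j + 5.6375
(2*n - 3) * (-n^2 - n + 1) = -2*n^3 + n^2 + 5*n - 3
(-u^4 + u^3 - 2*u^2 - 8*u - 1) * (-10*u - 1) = 10*u^5 - 9*u^4 + 19*u^3 + 82*u^2 + 18*u + 1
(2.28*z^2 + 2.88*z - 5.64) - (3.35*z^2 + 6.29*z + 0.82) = -1.07*z^2 - 3.41*z - 6.46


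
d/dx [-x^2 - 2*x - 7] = -2*x - 2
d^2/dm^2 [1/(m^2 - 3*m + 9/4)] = 96/(16*m^4 - 96*m^3 + 216*m^2 - 216*m + 81)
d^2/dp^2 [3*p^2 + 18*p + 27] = 6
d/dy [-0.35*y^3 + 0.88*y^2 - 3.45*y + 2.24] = -1.05*y^2 + 1.76*y - 3.45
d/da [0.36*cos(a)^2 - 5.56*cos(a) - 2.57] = (5.56 - 0.72*cos(a))*sin(a)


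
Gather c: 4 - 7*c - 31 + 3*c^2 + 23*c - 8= 3*c^2 + 16*c - 35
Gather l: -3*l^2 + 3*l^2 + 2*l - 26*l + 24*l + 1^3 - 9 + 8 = 0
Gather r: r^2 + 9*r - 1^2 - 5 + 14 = r^2 + 9*r + 8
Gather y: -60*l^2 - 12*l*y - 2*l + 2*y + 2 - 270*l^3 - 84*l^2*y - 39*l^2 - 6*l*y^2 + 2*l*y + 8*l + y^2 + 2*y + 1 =-270*l^3 - 99*l^2 + 6*l + y^2*(1 - 6*l) + y*(-84*l^2 - 10*l + 4) + 3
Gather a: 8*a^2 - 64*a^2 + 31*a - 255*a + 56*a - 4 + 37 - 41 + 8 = -56*a^2 - 168*a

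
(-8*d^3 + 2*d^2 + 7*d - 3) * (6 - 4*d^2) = 32*d^5 - 8*d^4 - 76*d^3 + 24*d^2 + 42*d - 18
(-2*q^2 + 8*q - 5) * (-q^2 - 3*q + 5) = 2*q^4 - 2*q^3 - 29*q^2 + 55*q - 25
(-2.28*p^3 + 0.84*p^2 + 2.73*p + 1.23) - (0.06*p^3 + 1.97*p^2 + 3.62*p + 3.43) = -2.34*p^3 - 1.13*p^2 - 0.89*p - 2.2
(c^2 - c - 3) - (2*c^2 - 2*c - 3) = -c^2 + c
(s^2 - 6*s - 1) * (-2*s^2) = -2*s^4 + 12*s^3 + 2*s^2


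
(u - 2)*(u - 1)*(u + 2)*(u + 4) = u^4 + 3*u^3 - 8*u^2 - 12*u + 16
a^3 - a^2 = a^2*(a - 1)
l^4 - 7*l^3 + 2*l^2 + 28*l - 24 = (l - 6)*(l - 2)*(l - 1)*(l + 2)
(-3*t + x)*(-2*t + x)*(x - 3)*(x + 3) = 6*t^2*x^2 - 54*t^2 - 5*t*x^3 + 45*t*x + x^4 - 9*x^2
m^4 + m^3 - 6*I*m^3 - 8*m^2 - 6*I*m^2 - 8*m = m*(m + 1)*(m - 4*I)*(m - 2*I)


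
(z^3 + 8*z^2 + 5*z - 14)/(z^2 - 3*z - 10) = (z^2 + 6*z - 7)/(z - 5)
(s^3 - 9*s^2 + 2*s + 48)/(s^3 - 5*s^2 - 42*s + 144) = (s + 2)/(s + 6)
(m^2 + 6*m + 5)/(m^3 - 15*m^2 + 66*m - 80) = (m^2 + 6*m + 5)/(m^3 - 15*m^2 + 66*m - 80)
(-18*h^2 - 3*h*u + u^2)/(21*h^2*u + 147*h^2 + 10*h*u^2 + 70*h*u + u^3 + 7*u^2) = (-6*h + u)/(7*h*u + 49*h + u^2 + 7*u)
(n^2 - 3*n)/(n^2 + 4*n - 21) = n/(n + 7)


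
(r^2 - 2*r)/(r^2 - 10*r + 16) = r/(r - 8)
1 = 1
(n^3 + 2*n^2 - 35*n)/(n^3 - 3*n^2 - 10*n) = (n + 7)/(n + 2)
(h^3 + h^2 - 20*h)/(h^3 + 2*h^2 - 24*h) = (h + 5)/(h + 6)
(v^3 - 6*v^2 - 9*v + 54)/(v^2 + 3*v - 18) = (v^2 - 3*v - 18)/(v + 6)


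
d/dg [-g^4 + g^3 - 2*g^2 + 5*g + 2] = -4*g^3 + 3*g^2 - 4*g + 5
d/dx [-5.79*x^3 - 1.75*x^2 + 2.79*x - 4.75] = -17.37*x^2 - 3.5*x + 2.79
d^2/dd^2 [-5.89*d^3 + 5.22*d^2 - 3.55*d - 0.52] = 10.44 - 35.34*d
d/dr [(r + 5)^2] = 2*r + 10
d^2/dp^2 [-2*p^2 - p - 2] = -4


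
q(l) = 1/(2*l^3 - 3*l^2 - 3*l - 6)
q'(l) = (-6*l^2 + 6*l + 3)/(2*l^3 - 3*l^2 - 3*l - 6)^2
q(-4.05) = -0.01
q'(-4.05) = -0.00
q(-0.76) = -0.16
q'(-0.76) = -0.13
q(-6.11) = -0.00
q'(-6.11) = -0.00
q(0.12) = -0.16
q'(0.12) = 0.09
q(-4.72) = -0.00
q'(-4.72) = -0.00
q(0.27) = -0.14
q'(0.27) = 0.09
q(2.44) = -0.47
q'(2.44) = -4.00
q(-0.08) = -0.17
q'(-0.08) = 0.07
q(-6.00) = 0.00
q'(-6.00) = 0.00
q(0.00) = -0.17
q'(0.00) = 0.08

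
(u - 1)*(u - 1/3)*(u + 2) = u^3 + 2*u^2/3 - 7*u/3 + 2/3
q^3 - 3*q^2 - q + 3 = (q - 3)*(q - 1)*(q + 1)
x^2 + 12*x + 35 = (x + 5)*(x + 7)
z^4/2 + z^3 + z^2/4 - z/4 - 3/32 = (z/2 + 1/4)*(z - 1/2)*(z + 1/2)*(z + 3/2)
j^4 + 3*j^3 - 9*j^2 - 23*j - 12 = (j - 3)*(j + 1)^2*(j + 4)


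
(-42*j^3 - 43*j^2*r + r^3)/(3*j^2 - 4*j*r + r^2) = (-42*j^3 - 43*j^2*r + r^3)/(3*j^2 - 4*j*r + r^2)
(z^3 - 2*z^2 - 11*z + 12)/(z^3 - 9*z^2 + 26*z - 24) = (z^2 + 2*z - 3)/(z^2 - 5*z + 6)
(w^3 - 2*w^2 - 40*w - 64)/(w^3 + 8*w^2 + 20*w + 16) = (w - 8)/(w + 2)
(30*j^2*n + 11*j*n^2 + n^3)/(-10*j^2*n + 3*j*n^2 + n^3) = (-6*j - n)/(2*j - n)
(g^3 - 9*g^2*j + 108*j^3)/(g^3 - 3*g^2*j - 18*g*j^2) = (g - 6*j)/g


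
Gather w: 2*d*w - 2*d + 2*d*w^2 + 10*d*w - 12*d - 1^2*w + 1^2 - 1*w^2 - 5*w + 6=-14*d + w^2*(2*d - 1) + w*(12*d - 6) + 7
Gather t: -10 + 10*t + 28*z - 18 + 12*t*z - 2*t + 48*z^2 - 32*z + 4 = t*(12*z + 8) + 48*z^2 - 4*z - 24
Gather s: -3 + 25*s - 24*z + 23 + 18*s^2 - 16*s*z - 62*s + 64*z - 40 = 18*s^2 + s*(-16*z - 37) + 40*z - 20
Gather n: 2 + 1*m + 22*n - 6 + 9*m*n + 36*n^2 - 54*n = m + 36*n^2 + n*(9*m - 32) - 4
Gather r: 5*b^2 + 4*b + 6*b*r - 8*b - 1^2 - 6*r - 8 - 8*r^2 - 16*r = 5*b^2 - 4*b - 8*r^2 + r*(6*b - 22) - 9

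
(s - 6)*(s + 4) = s^2 - 2*s - 24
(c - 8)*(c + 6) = c^2 - 2*c - 48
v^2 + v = v*(v + 1)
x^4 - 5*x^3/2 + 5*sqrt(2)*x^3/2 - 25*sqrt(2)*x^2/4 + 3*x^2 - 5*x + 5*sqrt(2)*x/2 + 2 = (x - 2)*(x - 1/2)*(x + sqrt(2)/2)*(x + 2*sqrt(2))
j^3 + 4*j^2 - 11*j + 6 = (j - 1)^2*(j + 6)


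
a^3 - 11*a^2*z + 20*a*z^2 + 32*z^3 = (a - 8*z)*(a - 4*z)*(a + z)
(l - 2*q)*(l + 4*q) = l^2 + 2*l*q - 8*q^2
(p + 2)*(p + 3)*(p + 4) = p^3 + 9*p^2 + 26*p + 24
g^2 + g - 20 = (g - 4)*(g + 5)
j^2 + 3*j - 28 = (j - 4)*(j + 7)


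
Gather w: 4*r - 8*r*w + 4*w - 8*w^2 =4*r - 8*w^2 + w*(4 - 8*r)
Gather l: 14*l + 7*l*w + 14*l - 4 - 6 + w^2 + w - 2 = l*(7*w + 28) + w^2 + w - 12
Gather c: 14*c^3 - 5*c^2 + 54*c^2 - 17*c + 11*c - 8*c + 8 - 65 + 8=14*c^3 + 49*c^2 - 14*c - 49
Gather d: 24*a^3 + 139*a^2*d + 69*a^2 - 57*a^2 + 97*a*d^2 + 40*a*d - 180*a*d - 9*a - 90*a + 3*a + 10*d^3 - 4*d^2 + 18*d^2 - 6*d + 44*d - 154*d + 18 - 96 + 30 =24*a^3 + 12*a^2 - 96*a + 10*d^3 + d^2*(97*a + 14) + d*(139*a^2 - 140*a - 116) - 48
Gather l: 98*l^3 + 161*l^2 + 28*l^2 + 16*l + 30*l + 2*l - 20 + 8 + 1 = 98*l^3 + 189*l^2 + 48*l - 11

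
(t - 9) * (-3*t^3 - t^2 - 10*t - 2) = -3*t^4 + 26*t^3 - t^2 + 88*t + 18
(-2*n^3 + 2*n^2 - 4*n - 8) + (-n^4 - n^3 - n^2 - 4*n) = -n^4 - 3*n^3 + n^2 - 8*n - 8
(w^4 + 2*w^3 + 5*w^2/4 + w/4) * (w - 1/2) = w^5 + 3*w^4/2 + w^3/4 - 3*w^2/8 - w/8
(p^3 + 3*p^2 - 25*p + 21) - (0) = p^3 + 3*p^2 - 25*p + 21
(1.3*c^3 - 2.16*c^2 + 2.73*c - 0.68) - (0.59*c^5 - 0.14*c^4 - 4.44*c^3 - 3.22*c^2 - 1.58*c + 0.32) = -0.59*c^5 + 0.14*c^4 + 5.74*c^3 + 1.06*c^2 + 4.31*c - 1.0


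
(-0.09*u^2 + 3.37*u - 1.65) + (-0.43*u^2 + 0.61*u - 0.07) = -0.52*u^2 + 3.98*u - 1.72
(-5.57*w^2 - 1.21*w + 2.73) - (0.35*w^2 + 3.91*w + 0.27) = -5.92*w^2 - 5.12*w + 2.46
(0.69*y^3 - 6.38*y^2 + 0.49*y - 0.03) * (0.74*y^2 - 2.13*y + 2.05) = 0.5106*y^5 - 6.1909*y^4 + 15.3665*y^3 - 14.1449*y^2 + 1.0684*y - 0.0615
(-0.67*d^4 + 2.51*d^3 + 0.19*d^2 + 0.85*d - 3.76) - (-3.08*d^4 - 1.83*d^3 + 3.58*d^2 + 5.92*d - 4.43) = 2.41*d^4 + 4.34*d^3 - 3.39*d^2 - 5.07*d + 0.67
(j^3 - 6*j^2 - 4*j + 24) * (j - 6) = j^4 - 12*j^3 + 32*j^2 + 48*j - 144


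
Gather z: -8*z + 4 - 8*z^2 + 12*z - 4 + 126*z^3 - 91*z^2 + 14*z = 126*z^3 - 99*z^2 + 18*z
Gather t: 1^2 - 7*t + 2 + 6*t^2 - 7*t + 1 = 6*t^2 - 14*t + 4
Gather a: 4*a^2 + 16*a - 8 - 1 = 4*a^2 + 16*a - 9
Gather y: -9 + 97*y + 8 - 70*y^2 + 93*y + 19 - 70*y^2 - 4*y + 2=-140*y^2 + 186*y + 20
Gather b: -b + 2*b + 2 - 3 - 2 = b - 3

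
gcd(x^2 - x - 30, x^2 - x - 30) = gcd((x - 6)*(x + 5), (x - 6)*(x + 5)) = x^2 - x - 30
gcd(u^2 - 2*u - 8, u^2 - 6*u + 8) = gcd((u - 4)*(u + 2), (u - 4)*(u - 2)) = u - 4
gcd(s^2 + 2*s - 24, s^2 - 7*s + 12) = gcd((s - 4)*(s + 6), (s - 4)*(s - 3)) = s - 4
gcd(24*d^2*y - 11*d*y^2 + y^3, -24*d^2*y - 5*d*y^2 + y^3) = -8*d*y + y^2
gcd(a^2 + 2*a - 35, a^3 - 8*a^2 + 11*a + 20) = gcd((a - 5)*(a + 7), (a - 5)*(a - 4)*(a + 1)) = a - 5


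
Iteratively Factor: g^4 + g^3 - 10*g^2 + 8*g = (g - 1)*(g^3 + 2*g^2 - 8*g) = (g - 1)*(g + 4)*(g^2 - 2*g) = g*(g - 1)*(g + 4)*(g - 2)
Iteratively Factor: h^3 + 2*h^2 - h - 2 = (h - 1)*(h^2 + 3*h + 2) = (h - 1)*(h + 1)*(h + 2)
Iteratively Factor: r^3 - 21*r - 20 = (r - 5)*(r^2 + 5*r + 4) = (r - 5)*(r + 1)*(r + 4)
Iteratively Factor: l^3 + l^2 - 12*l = (l + 4)*(l^2 - 3*l) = (l - 3)*(l + 4)*(l)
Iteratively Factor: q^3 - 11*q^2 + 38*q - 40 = (q - 5)*(q^2 - 6*q + 8) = (q - 5)*(q - 2)*(q - 4)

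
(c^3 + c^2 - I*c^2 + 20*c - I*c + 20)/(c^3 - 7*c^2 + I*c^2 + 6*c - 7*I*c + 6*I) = (c^3 + c^2*(1 - I) + c*(20 - I) + 20)/(c^3 + c^2*(-7 + I) + c*(6 - 7*I) + 6*I)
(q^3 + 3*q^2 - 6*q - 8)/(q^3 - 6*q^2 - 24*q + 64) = (q + 1)/(q - 8)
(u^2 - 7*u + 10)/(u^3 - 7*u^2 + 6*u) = (u^2 - 7*u + 10)/(u*(u^2 - 7*u + 6))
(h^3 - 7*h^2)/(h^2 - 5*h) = h*(h - 7)/(h - 5)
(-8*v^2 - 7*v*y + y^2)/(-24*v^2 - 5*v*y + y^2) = (v + y)/(3*v + y)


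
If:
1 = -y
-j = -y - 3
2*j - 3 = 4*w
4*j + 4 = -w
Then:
No Solution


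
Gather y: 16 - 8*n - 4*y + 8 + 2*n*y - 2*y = -8*n + y*(2*n - 6) + 24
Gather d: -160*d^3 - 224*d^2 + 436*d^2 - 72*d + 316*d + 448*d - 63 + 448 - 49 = -160*d^3 + 212*d^2 + 692*d + 336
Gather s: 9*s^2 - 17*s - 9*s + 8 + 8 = 9*s^2 - 26*s + 16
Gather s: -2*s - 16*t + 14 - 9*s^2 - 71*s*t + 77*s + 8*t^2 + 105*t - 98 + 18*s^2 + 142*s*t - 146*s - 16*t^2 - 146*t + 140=9*s^2 + s*(71*t - 71) - 8*t^2 - 57*t + 56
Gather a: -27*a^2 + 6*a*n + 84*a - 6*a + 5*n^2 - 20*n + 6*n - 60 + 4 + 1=-27*a^2 + a*(6*n + 78) + 5*n^2 - 14*n - 55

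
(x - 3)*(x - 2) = x^2 - 5*x + 6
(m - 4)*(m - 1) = m^2 - 5*m + 4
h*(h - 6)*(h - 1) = h^3 - 7*h^2 + 6*h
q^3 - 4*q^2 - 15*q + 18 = (q - 6)*(q - 1)*(q + 3)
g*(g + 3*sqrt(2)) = g^2 + 3*sqrt(2)*g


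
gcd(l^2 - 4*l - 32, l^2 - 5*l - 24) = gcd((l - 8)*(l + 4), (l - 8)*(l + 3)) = l - 8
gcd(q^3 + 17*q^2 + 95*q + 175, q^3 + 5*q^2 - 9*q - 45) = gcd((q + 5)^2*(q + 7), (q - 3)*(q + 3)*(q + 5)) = q + 5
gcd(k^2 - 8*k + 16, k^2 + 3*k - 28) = k - 4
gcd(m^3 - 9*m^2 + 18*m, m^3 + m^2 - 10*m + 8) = 1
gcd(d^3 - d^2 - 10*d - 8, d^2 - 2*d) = 1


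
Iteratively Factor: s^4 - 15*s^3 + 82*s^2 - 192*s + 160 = (s - 4)*(s^3 - 11*s^2 + 38*s - 40) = (s - 5)*(s - 4)*(s^2 - 6*s + 8) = (s - 5)*(s - 4)^2*(s - 2)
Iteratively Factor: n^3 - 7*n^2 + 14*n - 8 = (n - 2)*(n^2 - 5*n + 4) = (n - 4)*(n - 2)*(n - 1)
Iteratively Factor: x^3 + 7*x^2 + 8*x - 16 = (x + 4)*(x^2 + 3*x - 4) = (x + 4)^2*(x - 1)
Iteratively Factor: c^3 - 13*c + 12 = (c + 4)*(c^2 - 4*c + 3) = (c - 1)*(c + 4)*(c - 3)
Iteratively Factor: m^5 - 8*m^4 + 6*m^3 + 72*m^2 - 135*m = (m + 3)*(m^4 - 11*m^3 + 39*m^2 - 45*m) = (m - 5)*(m + 3)*(m^3 - 6*m^2 + 9*m) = m*(m - 5)*(m + 3)*(m^2 - 6*m + 9) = m*(m - 5)*(m - 3)*(m + 3)*(m - 3)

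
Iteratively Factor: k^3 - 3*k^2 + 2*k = (k - 2)*(k^2 - k) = k*(k - 2)*(k - 1)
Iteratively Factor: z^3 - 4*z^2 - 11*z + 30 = (z - 5)*(z^2 + z - 6) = (z - 5)*(z + 3)*(z - 2)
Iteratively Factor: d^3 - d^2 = (d)*(d^2 - d) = d^2*(d - 1)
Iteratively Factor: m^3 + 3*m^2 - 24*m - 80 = (m - 5)*(m^2 + 8*m + 16) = (m - 5)*(m + 4)*(m + 4)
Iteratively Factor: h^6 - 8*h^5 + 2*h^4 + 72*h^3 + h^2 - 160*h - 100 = (h + 1)*(h^5 - 9*h^4 + 11*h^3 + 61*h^2 - 60*h - 100) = (h - 2)*(h + 1)*(h^4 - 7*h^3 - 3*h^2 + 55*h + 50) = (h - 5)*(h - 2)*(h + 1)*(h^3 - 2*h^2 - 13*h - 10) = (h - 5)*(h - 2)*(h + 1)^2*(h^2 - 3*h - 10) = (h - 5)^2*(h - 2)*(h + 1)^2*(h + 2)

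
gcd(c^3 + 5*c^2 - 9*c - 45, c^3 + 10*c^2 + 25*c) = c + 5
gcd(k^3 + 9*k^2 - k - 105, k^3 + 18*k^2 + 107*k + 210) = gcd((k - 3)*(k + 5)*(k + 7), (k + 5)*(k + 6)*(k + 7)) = k^2 + 12*k + 35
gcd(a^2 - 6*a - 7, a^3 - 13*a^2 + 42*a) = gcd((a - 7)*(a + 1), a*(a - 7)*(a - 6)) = a - 7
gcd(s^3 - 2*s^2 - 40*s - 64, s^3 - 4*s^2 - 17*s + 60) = s + 4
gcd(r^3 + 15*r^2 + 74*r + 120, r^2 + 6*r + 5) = r + 5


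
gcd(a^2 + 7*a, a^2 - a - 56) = a + 7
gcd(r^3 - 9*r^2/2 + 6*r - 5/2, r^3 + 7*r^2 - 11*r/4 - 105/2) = r - 5/2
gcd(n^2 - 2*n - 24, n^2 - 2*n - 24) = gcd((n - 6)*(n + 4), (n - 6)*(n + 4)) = n^2 - 2*n - 24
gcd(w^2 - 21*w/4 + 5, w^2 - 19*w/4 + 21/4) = 1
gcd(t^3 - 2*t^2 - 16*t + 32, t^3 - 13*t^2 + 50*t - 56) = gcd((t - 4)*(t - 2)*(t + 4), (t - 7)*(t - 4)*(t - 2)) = t^2 - 6*t + 8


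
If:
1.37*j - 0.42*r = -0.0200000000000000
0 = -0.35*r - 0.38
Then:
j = -0.35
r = -1.09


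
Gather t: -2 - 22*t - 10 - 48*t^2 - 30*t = -48*t^2 - 52*t - 12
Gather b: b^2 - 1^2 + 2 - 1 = b^2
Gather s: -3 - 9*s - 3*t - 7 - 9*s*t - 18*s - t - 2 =s*(-9*t - 27) - 4*t - 12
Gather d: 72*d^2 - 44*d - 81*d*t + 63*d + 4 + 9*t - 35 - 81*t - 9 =72*d^2 + d*(19 - 81*t) - 72*t - 40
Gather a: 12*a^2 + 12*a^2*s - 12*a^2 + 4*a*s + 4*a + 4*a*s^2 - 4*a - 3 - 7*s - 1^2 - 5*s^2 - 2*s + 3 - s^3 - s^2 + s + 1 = 12*a^2*s + a*(4*s^2 + 4*s) - s^3 - 6*s^2 - 8*s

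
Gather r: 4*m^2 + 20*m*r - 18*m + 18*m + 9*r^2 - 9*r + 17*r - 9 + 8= 4*m^2 + 9*r^2 + r*(20*m + 8) - 1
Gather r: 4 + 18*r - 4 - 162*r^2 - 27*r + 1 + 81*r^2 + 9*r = 1 - 81*r^2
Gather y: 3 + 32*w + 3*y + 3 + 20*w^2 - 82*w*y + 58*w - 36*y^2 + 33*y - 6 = 20*w^2 + 90*w - 36*y^2 + y*(36 - 82*w)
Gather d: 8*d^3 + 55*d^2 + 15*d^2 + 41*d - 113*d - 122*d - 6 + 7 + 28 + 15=8*d^3 + 70*d^2 - 194*d + 44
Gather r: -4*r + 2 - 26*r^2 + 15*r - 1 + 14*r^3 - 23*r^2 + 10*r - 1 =14*r^3 - 49*r^2 + 21*r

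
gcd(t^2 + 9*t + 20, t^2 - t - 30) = t + 5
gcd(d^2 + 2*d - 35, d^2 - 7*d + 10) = d - 5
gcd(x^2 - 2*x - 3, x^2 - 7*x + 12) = x - 3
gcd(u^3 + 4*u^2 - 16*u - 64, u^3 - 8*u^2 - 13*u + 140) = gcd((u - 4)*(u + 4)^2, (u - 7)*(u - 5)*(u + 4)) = u + 4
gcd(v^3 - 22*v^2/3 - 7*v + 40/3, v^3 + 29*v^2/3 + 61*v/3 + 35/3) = v + 5/3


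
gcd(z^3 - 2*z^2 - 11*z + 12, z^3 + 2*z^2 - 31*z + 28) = z^2 - 5*z + 4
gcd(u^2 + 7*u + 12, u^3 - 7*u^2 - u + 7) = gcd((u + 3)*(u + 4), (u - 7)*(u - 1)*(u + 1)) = 1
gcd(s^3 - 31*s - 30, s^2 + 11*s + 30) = s + 5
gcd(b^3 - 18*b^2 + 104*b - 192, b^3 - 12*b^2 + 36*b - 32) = b - 8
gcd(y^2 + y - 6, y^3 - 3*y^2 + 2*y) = y - 2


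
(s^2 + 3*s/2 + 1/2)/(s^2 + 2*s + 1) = (s + 1/2)/(s + 1)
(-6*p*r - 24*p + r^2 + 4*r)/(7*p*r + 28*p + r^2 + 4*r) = (-6*p + r)/(7*p + r)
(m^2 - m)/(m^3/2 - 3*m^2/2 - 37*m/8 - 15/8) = 8*m*(1 - m)/(-4*m^3 + 12*m^2 + 37*m + 15)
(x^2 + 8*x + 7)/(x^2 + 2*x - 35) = (x + 1)/(x - 5)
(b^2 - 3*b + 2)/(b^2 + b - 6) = (b - 1)/(b + 3)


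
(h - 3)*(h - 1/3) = h^2 - 10*h/3 + 1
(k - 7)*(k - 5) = k^2 - 12*k + 35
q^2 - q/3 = q*(q - 1/3)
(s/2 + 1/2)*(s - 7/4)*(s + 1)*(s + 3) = s^4/2 + 13*s^3/8 - 7*s^2/8 - 37*s/8 - 21/8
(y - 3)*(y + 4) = y^2 + y - 12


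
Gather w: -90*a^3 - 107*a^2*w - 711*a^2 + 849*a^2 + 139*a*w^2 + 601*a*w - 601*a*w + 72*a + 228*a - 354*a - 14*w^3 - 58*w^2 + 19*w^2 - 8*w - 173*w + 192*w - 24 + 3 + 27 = -90*a^3 + 138*a^2 - 54*a - 14*w^3 + w^2*(139*a - 39) + w*(11 - 107*a^2) + 6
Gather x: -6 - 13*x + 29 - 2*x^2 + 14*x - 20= -2*x^2 + x + 3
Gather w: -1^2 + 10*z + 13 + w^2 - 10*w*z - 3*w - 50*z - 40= w^2 + w*(-10*z - 3) - 40*z - 28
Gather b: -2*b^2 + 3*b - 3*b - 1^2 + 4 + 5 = 8 - 2*b^2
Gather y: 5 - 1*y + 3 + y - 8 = 0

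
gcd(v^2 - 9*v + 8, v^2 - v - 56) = v - 8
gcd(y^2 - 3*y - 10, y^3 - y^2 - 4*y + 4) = y + 2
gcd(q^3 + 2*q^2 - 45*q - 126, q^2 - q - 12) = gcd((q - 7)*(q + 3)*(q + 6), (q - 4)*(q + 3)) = q + 3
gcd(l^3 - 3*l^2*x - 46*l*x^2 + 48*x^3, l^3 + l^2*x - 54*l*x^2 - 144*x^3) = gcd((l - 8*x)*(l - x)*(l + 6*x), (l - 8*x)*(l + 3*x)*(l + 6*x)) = -l^2 + 2*l*x + 48*x^2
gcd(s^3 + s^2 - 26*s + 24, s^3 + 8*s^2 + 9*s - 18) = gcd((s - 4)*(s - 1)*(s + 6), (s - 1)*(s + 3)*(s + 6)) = s^2 + 5*s - 6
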